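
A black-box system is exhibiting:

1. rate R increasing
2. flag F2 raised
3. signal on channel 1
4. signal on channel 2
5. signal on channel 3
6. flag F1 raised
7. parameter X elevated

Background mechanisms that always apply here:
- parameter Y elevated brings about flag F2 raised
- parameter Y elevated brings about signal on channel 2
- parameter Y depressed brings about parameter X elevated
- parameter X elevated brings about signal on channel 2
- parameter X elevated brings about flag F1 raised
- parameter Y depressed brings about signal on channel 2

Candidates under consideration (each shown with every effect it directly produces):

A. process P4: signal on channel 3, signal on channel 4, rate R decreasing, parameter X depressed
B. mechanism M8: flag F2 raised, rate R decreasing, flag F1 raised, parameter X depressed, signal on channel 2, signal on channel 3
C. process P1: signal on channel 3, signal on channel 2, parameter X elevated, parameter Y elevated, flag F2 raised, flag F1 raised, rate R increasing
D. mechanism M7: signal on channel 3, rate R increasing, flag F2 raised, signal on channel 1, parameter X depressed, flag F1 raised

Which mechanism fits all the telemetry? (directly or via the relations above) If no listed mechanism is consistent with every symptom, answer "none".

none

For each candidate, compare predicted effects to what was observed:
(A) process P4 — fails on rate R increasing, flag F2 raised, signal on channel 1, signal on channel 2, flag F1 raised, parameter X elevated (predicts rate R decreasing, not rate R increasing; predicts parameter X depressed, not parameter X elevated)
(B) mechanism M8 — fails on rate R increasing, signal on channel 1, parameter X elevated (predicts rate R decreasing, not rate R increasing; predicts parameter X depressed, not parameter X elevated)
(C) process P1 — does not account for signal on channel 1
(D) mechanism M7 — fails on signal on channel 2, parameter X elevated (predicts parameter X depressed, not parameter X elevated)
Every candidate fails on at least one observation.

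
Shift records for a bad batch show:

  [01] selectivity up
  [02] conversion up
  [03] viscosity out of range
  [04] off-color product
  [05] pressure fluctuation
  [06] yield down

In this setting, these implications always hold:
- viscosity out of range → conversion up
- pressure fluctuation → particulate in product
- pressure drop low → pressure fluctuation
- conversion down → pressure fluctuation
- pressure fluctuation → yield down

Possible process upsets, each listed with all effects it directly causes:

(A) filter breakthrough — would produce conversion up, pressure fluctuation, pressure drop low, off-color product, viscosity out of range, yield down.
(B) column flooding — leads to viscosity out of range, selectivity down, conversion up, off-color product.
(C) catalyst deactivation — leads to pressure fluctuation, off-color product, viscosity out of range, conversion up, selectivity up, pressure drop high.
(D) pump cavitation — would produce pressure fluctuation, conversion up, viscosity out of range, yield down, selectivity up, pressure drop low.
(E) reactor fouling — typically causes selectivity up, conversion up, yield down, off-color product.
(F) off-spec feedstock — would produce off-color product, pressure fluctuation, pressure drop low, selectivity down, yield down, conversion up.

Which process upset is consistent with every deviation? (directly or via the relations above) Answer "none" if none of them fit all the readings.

Testing each hypothesis:
(A) filter breakthrough — selectivity up miss; conversion up match; viscosity out of range match; off-color product match; pressure fluctuation match; yield down match
(B) column flooding — selectivity up miss; conversion up match; viscosity out of range match; off-color product match; pressure fluctuation miss; yield down miss
(C) catalyst deactivation — accounts for every observation (yield down through pressure fluctuation → yield down)
(D) pump cavitation — selectivity up match; conversion up match; viscosity out of range match; off-color product miss; pressure fluctuation match; yield down match
(E) reactor fouling — selectivity up match; conversion up match; viscosity out of range miss; off-color product match; pressure fluctuation miss; yield down match
(F) off-spec feedstock — selectivity up miss; conversion up match; viscosity out of range miss; off-color product match; pressure fluctuation match; yield down match
Only (C) is consistent with every observation.

C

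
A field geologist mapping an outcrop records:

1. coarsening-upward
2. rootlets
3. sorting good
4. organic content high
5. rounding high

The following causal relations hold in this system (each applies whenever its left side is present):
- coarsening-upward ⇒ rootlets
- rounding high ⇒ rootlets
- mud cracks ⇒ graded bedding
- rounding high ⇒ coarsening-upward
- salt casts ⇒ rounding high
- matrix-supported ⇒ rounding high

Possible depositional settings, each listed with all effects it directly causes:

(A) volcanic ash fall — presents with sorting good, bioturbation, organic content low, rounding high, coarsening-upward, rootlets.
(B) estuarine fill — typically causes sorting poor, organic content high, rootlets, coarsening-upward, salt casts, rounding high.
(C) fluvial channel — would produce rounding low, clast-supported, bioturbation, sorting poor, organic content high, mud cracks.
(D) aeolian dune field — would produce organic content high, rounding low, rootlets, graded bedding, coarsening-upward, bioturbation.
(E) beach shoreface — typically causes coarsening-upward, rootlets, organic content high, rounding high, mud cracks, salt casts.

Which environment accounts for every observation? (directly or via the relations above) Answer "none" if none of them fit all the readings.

none

Checking each candidate against the observations:
(A) volcanic ash fall — coarsening-upward match; rootlets match; sorting good match; organic content high miss; rounding high match
(B) estuarine fill — fails on sorting good (predicts sorting poor, not sorting good)
(C) fluvial channel — fails on coarsening-upward, rootlets, sorting good, rounding high (predicts sorting poor, not sorting good; predicts rounding low, not rounding high)
(D) aeolian dune field — fails on sorting good, rounding high (predicts rounding low, not rounding high)
(E) beach shoreface — does not account for sorting good
No candidate is consistent with all observations.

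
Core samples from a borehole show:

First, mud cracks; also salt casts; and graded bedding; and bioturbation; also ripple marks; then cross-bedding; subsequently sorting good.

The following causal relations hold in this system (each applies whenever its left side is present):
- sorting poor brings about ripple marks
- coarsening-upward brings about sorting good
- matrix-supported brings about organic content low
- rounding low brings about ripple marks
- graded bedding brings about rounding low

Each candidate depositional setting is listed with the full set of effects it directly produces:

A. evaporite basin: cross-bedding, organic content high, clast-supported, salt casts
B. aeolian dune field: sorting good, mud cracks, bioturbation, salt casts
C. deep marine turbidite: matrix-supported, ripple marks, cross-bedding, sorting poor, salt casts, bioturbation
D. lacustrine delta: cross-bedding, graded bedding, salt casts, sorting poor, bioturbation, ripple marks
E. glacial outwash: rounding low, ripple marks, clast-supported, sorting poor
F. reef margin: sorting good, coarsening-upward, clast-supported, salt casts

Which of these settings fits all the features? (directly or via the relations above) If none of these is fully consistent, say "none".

Testing each hypothesis:
(A) evaporite basin — does not account for mud cracks, graded bedding, bioturbation, ripple marks, sorting good
(B) aeolian dune field — mud cracks yes; salt casts yes; graded bedding NO; bioturbation yes; ripple marks NO; cross-bedding NO; sorting good yes
(C) deep marine turbidite — mud cracks NO; salt casts yes; graded bedding NO; bioturbation yes; ripple marks yes; cross-bedding yes; sorting good NO
(D) lacustrine delta — mud cracks NO; salt casts yes; graded bedding yes; bioturbation yes; ripple marks yes; cross-bedding yes; sorting good NO
(E) glacial outwash — fails on mud cracks, salt casts, graded bedding, bioturbation, cross-bedding, sorting good (predicts sorting poor, not sorting good)
(F) reef margin — does not account for mud cracks, graded bedding, bioturbation, ripple marks, cross-bedding
Every candidate fails on at least one observation.

none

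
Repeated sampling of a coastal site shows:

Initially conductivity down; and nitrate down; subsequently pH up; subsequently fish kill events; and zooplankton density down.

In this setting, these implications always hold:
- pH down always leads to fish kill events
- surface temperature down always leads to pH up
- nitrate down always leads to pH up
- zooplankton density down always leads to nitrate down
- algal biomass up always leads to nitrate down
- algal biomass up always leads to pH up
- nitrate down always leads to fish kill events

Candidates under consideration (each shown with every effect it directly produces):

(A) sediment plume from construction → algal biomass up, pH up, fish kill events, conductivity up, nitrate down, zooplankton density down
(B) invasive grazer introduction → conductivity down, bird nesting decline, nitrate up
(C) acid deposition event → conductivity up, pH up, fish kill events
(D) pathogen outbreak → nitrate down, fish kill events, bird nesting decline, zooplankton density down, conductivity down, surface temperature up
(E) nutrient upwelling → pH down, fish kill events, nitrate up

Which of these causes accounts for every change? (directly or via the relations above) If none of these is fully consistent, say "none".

For each candidate, compare predicted effects to what was observed:
(A) sediment plume from construction — conductivity down NO; nitrate down yes; pH up yes; fish kill events yes; zooplankton density down yes
(B) invasive grazer introduction — conductivity down yes; nitrate down NO; pH up NO; fish kill events NO; zooplankton density down NO
(C) acid deposition event — conductivity down NO; nitrate down NO; pH up yes; fish kill events yes; zooplankton density down NO
(D) pathogen outbreak — conductivity down yes; nitrate down yes; pH up yes (by nitrate down → pH up); fish kill events yes; zooplankton density down yes
(E) nutrient upwelling — fails on conductivity down, nitrate down, pH up, zooplankton density down (predicts nitrate up, not nitrate down; predicts pH down, not pH up)
(D) is the only candidate with no mismatches.

D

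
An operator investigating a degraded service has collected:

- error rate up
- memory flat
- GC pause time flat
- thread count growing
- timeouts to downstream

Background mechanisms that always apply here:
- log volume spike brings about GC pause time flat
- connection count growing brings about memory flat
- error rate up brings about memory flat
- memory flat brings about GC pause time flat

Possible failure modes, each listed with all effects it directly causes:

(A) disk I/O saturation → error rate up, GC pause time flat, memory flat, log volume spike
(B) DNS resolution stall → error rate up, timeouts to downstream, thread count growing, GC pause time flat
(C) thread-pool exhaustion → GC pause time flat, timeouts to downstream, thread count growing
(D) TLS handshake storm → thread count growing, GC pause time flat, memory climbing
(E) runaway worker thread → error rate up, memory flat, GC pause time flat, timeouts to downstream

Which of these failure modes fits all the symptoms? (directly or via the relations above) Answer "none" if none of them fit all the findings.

Testing each hypothesis:
(A) disk I/O saturation — error rate up yes; memory flat yes; GC pause time flat yes; thread count growing NO; timeouts to downstream NO
(B) DNS resolution stall — error rate up yes; memory flat yes (by error rate up → memory flat); GC pause time flat yes; thread count growing yes; timeouts to downstream yes
(C) thread-pool exhaustion — does not account for error rate up, memory flat
(D) TLS handshake storm — error rate up NO; memory flat NO; GC pause time flat yes; thread count growing yes; timeouts to downstream NO
(E) runaway worker thread — error rate up yes; memory flat yes; GC pause time flat yes; thread count growing NO; timeouts to downstream yes
(B) is the only candidate with no mismatches.

B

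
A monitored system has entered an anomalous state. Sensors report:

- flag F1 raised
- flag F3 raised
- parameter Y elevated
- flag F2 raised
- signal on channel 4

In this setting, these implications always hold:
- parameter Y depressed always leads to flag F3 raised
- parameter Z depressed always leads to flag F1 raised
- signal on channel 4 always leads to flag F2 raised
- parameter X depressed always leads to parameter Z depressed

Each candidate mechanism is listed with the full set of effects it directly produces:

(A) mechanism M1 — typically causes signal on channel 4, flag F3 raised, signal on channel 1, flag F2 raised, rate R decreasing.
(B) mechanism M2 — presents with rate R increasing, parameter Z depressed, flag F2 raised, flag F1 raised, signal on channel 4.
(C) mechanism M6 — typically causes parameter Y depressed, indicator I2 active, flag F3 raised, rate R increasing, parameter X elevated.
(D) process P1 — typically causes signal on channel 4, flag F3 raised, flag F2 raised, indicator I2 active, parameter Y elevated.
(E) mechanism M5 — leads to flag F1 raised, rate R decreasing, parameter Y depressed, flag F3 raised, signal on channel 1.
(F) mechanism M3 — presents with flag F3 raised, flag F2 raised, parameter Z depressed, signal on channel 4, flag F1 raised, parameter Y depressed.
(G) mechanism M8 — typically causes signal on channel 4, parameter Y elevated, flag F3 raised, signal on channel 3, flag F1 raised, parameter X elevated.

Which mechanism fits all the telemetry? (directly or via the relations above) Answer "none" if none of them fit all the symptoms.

Checking each candidate against the observations:
(A) mechanism M1 — does not account for flag F1 raised, parameter Y elevated
(B) mechanism M2 — flag F1 raised ✓; flag F3 raised ✗; parameter Y elevated ✗; flag F2 raised ✓; signal on channel 4 ✓
(C) mechanism M6 — fails on flag F1 raised, parameter Y elevated, flag F2 raised, signal on channel 4 (predicts parameter Y depressed, not parameter Y elevated)
(D) process P1 — flag F1 raised ✗; flag F3 raised ✓; parameter Y elevated ✓; flag F2 raised ✓; signal on channel 4 ✓
(E) mechanism M5 — flag F1 raised ✓; flag F3 raised ✓; parameter Y elevated ✗; flag F2 raised ✗; signal on channel 4 ✗
(F) mechanism M3 — fails on parameter Y elevated (predicts parameter Y depressed, not parameter Y elevated)
(G) mechanism M8 — flag F1 raised ✓; flag F3 raised ✓; parameter Y elevated ✓; flag F2 raised ✓ (via signal on channel 4 → flag F2 raised); signal on channel 4 ✓
(G) is the only candidate with no mismatches.

G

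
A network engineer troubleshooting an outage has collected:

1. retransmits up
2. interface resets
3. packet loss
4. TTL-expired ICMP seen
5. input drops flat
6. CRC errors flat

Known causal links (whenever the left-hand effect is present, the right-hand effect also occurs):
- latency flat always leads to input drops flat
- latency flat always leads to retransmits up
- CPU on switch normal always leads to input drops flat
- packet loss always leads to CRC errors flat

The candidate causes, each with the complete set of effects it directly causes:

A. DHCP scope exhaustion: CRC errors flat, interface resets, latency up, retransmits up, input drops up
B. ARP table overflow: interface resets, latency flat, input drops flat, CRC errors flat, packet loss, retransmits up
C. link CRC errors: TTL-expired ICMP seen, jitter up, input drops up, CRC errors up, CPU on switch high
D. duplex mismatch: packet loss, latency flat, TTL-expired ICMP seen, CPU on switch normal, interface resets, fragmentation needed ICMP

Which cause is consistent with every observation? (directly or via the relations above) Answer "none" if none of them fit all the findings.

Checking each candidate against the observations:
(A) DHCP scope exhaustion — retransmits up ✓; interface resets ✓; packet loss ✗; TTL-expired ICMP seen ✗; input drops flat ✗; CRC errors flat ✓
(B) ARP table overflow — retransmits up ✓; interface resets ✓; packet loss ✓; TTL-expired ICMP seen ✗; input drops flat ✓; CRC errors flat ✓
(C) link CRC errors — fails on retransmits up, interface resets, packet loss, input drops flat, CRC errors flat (predicts input drops up, not input drops flat; predicts CRC errors up, not CRC errors flat)
(D) duplex mismatch — retransmits up ✓ (via latency flat → retransmits up); interface resets ✓; packet loss ✓; TTL-expired ICMP seen ✓; input drops flat ✓ (via latency flat → input drops flat); CRC errors flat ✓ (via packet loss → CRC errors flat)
Only (D) is consistent with every observation.

D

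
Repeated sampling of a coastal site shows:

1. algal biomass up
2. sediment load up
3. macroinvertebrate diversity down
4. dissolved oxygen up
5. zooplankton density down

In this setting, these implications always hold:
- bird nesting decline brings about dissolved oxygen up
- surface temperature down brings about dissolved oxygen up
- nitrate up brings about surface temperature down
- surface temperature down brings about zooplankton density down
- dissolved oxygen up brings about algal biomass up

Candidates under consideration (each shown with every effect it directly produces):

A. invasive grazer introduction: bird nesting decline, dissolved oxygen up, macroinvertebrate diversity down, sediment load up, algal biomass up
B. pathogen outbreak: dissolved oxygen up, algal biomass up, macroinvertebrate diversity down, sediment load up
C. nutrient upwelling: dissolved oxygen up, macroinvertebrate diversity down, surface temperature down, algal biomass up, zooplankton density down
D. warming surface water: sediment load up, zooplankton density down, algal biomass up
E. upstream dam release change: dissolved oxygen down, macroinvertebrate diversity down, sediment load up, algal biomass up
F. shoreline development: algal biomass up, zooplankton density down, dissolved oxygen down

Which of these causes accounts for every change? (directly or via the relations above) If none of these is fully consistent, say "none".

Testing each hypothesis:
(A) invasive grazer introduction — algal biomass up +; sediment load up +; macroinvertebrate diversity down +; dissolved oxygen up +; zooplankton density down -
(B) pathogen outbreak — does not account for zooplankton density down
(C) nutrient upwelling — algal biomass up +; sediment load up -; macroinvertebrate diversity down +; dissolved oxygen up +; zooplankton density down +
(D) warming surface water — does not account for macroinvertebrate diversity down, dissolved oxygen up
(E) upstream dam release change — fails on dissolved oxygen up, zooplankton density down (predicts dissolved oxygen down, not dissolved oxygen up)
(F) shoreline development — algal biomass up +; sediment load up -; macroinvertebrate diversity down -; dissolved oxygen up -; zooplankton density down +
None of the listed candidates fits everything.

none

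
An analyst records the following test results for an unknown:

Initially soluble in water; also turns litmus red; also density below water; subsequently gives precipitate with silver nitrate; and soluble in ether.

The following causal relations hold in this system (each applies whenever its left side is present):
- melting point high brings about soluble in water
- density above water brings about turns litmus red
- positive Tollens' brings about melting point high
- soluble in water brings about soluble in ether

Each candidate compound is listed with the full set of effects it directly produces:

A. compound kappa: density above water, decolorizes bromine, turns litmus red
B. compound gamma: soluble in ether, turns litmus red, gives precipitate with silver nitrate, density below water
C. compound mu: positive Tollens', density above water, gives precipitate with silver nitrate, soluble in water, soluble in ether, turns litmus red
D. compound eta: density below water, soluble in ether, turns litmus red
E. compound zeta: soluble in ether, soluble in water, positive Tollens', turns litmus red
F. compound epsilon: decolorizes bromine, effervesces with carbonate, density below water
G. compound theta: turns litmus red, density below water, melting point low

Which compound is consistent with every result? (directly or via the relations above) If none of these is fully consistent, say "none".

none

Checking each candidate against the observations:
(A) compound kappa — soluble in water -; turns litmus red +; density below water -; gives precipitate with silver nitrate -; soluble in ether -
(B) compound gamma — does not account for soluble in water
(C) compound mu — soluble in water +; turns litmus red +; density below water -; gives precipitate with silver nitrate +; soluble in ether +
(D) compound eta — soluble in water -; turns litmus red +; density below water +; gives precipitate with silver nitrate -; soluble in ether +
(E) compound zeta — soluble in water +; turns litmus red +; density below water -; gives precipitate with silver nitrate -; soluble in ether +
(F) compound epsilon — does not account for soluble in water, turns litmus red, gives precipitate with silver nitrate, soluble in ether
(G) compound theta — does not account for soluble in water, gives precipitate with silver nitrate, soluble in ether
No candidate is consistent with all observations.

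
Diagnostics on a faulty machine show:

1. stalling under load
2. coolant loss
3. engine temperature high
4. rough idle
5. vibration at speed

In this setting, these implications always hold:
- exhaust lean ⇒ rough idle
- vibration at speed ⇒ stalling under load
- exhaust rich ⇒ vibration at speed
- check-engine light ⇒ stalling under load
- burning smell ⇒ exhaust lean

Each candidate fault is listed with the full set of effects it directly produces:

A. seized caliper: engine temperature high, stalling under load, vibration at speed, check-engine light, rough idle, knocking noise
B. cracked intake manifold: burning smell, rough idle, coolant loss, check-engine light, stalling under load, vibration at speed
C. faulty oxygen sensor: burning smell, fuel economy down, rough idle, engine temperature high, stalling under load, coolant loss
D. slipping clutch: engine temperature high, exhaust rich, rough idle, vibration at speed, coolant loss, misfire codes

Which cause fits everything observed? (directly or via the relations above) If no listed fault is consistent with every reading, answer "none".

D

Testing each hypothesis:
(A) seized caliper — stalling under load yes; coolant loss NO; engine temperature high yes; rough idle yes; vibration at speed yes
(B) cracked intake manifold — does not account for engine temperature high
(C) faulty oxygen sensor — stalling under load yes; coolant loss yes; engine temperature high yes; rough idle yes; vibration at speed NO
(D) slipping clutch — accounts for every observation (stalling under load by vibration at speed → stalling under load)
(D) alone accounts for all the evidence.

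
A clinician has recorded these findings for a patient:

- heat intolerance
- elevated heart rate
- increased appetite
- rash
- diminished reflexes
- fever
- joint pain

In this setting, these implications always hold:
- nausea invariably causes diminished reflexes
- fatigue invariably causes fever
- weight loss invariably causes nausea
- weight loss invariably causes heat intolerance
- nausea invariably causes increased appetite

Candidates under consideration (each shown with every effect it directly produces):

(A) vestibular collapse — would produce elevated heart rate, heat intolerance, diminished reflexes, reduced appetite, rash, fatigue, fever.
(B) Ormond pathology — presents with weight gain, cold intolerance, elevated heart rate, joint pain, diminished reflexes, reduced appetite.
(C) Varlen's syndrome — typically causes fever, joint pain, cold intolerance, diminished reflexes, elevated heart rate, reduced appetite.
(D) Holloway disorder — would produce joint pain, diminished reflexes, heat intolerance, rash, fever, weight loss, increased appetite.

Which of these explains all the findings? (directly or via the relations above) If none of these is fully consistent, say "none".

Testing each hypothesis:
(A) vestibular collapse — heat intolerance match; elevated heart rate match; increased appetite miss; rash match; diminished reflexes match; fever match; joint pain miss
(B) Ormond pathology — heat intolerance miss; elevated heart rate match; increased appetite miss; rash miss; diminished reflexes match; fever miss; joint pain match
(C) Varlen's syndrome — heat intolerance miss; elevated heart rate match; increased appetite miss; rash miss; diminished reflexes match; fever match; joint pain match
(D) Holloway disorder — heat intolerance match; elevated heart rate miss; increased appetite match; rash match; diminished reflexes match; fever match; joint pain match
None of the listed candidates fits everything.

none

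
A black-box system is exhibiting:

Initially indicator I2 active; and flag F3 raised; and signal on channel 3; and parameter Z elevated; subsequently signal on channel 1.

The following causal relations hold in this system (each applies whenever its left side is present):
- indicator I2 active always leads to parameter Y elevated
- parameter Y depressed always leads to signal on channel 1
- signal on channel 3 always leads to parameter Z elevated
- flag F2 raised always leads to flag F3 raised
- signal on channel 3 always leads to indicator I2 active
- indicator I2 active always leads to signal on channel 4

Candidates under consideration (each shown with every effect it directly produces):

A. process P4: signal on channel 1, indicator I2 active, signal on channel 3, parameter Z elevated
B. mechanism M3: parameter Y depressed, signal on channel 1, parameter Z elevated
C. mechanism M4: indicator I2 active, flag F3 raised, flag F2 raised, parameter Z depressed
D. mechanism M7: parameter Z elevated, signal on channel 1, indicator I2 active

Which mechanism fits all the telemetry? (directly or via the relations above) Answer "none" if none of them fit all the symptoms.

none

Checking each candidate against the observations:
(A) process P4 — indicator I2 active yes; flag F3 raised NO; signal on channel 3 yes; parameter Z elevated yes; signal on channel 1 yes
(B) mechanism M3 — indicator I2 active NO; flag F3 raised NO; signal on channel 3 NO; parameter Z elevated yes; signal on channel 1 yes
(C) mechanism M4 — fails on signal on channel 3, parameter Z elevated, signal on channel 1 (predicts parameter Z depressed, not parameter Z elevated)
(D) mechanism M7 — indicator I2 active yes; flag F3 raised NO; signal on channel 3 NO; parameter Z elevated yes; signal on channel 1 yes
None of the listed candidates fits everything.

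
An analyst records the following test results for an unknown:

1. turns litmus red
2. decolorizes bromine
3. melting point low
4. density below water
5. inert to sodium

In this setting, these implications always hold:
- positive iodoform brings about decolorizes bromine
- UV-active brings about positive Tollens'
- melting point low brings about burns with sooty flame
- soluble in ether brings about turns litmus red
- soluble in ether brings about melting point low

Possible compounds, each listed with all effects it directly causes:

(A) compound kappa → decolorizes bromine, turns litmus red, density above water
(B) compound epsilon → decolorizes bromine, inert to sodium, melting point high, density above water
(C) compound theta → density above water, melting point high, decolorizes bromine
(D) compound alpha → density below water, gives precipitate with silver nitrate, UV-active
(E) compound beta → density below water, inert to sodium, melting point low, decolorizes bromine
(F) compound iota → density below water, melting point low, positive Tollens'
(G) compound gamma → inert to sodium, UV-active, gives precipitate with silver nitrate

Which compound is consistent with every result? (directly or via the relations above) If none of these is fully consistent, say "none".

none

Per-candidate check:
(A) compound kappa — turns litmus red match; decolorizes bromine match; melting point low miss; density below water miss; inert to sodium miss
(B) compound epsilon — fails on turns litmus red, melting point low, density below water (predicts melting point high, not melting point low; predicts density above water, not density below water)
(C) compound theta — turns litmus red miss; decolorizes bromine match; melting point low miss; density below water miss; inert to sodium miss
(D) compound alpha — turns litmus red miss; decolorizes bromine miss; melting point low miss; density below water match; inert to sodium miss
(E) compound beta — turns litmus red miss; decolorizes bromine match; melting point low match; density below water match; inert to sodium match
(F) compound iota — turns litmus red miss; decolorizes bromine miss; melting point low match; density below water match; inert to sodium miss
(G) compound gamma — turns litmus red miss; decolorizes bromine miss; melting point low miss; density below water miss; inert to sodium match
None of the listed candidates fits everything.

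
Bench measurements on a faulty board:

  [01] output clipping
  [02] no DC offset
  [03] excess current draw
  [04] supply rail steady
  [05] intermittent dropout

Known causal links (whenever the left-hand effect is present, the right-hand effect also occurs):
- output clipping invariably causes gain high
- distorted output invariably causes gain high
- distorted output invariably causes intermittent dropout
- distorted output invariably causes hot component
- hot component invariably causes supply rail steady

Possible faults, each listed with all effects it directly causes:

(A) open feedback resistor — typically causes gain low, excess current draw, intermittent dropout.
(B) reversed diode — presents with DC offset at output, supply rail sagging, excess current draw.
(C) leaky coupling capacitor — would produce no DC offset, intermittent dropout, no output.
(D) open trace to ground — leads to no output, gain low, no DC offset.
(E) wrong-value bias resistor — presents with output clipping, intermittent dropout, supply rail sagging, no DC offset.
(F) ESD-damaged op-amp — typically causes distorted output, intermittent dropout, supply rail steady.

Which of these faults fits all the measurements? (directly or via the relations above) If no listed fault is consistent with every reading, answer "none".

none

Per-candidate check:
(A) open feedback resistor — does not account for output clipping, no DC offset, supply rail steady
(B) reversed diode — fails on output clipping, no DC offset, supply rail steady, intermittent dropout (predicts DC offset at output, not no DC offset; predicts supply rail sagging, not supply rail steady)
(C) leaky coupling capacitor — output clipping miss; no DC offset match; excess current draw miss; supply rail steady miss; intermittent dropout match
(D) open trace to ground — output clipping miss; no DC offset match; excess current draw miss; supply rail steady miss; intermittent dropout miss
(E) wrong-value bias resistor — fails on excess current draw, supply rail steady (predicts supply rail sagging, not supply rail steady)
(F) ESD-damaged op-amp — does not account for output clipping, no DC offset, excess current draw
No candidate is consistent with all observations.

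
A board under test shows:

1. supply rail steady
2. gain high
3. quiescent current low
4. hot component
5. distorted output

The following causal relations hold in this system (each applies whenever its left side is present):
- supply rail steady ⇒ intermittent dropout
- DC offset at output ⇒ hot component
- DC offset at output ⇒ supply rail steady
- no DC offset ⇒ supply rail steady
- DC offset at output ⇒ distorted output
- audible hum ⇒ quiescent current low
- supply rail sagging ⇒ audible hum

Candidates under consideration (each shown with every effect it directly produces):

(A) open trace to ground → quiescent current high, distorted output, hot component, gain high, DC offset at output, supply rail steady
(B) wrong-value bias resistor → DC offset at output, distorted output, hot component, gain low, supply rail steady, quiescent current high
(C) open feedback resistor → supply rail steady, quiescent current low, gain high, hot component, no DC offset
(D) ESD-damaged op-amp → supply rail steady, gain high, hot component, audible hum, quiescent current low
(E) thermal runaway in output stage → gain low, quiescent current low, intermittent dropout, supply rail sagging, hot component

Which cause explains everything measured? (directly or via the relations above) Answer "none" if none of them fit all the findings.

Per-candidate check:
(A) open trace to ground — fails on quiescent current low (predicts quiescent current high, not quiescent current low)
(B) wrong-value bias resistor — supply rail steady ✓; gain high ✗; quiescent current low ✗; hot component ✓; distorted output ✓
(C) open feedback resistor — supply rail steady ✓; gain high ✓; quiescent current low ✓; hot component ✓; distorted output ✗
(D) ESD-damaged op-amp — supply rail steady ✓; gain high ✓; quiescent current low ✓; hot component ✓; distorted output ✗
(E) thermal runaway in output stage — fails on supply rail steady, gain high, distorted output (predicts supply rail sagging, not supply rail steady; predicts gain low, not gain high)
No candidate is consistent with all observations.

none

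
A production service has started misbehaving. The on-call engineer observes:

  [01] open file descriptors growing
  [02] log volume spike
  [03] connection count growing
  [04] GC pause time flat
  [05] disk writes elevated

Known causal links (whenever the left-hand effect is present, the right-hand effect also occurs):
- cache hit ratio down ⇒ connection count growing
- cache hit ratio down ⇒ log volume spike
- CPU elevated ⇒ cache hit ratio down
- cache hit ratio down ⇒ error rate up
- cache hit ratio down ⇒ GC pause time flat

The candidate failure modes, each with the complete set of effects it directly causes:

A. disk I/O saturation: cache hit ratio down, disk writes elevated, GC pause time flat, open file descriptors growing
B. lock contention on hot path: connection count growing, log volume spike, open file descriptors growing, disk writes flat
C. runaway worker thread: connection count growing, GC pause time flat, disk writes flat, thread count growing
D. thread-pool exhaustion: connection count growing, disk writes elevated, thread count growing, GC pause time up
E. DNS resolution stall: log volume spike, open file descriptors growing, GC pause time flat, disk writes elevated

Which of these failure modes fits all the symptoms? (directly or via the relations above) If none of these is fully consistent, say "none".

Checking each candidate against the observations:
(A) disk I/O saturation — open file descriptors growing +; log volume spike + (through cache hit ratio down → log volume spike); connection count growing + (through cache hit ratio down → connection count growing); GC pause time flat +; disk writes elevated +
(B) lock contention on hot path — open file descriptors growing +; log volume spike +; connection count growing +; GC pause time flat -; disk writes elevated -
(C) runaway worker thread — open file descriptors growing -; log volume spike -; connection count growing +; GC pause time flat +; disk writes elevated -
(D) thread-pool exhaustion — fails on open file descriptors growing, log volume spike, GC pause time flat (predicts GC pause time up, not GC pause time flat)
(E) DNS resolution stall — open file descriptors growing +; log volume spike +; connection count growing -; GC pause time flat +; disk writes elevated +
(A) is the only candidate with no mismatches.

A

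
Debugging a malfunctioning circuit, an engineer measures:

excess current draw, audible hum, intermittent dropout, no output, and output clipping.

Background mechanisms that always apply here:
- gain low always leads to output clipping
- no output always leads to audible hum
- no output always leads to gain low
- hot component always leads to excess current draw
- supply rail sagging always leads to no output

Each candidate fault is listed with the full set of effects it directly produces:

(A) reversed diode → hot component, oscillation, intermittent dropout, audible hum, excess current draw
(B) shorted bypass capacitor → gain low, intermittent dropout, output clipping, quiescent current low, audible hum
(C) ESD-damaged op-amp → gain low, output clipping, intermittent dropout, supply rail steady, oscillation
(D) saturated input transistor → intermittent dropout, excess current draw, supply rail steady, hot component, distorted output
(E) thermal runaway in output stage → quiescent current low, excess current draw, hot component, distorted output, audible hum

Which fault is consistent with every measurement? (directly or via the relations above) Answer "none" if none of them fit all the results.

none

Per-candidate check:
(A) reversed diode — does not account for no output, output clipping
(B) shorted bypass capacitor — excess current draw miss; audible hum match; intermittent dropout match; no output miss; output clipping match
(C) ESD-damaged op-amp — does not account for excess current draw, audible hum, no output
(D) saturated input transistor — excess current draw match; audible hum miss; intermittent dropout match; no output miss; output clipping miss
(E) thermal runaway in output stage — does not account for intermittent dropout, no output, output clipping
None of the listed candidates fits everything.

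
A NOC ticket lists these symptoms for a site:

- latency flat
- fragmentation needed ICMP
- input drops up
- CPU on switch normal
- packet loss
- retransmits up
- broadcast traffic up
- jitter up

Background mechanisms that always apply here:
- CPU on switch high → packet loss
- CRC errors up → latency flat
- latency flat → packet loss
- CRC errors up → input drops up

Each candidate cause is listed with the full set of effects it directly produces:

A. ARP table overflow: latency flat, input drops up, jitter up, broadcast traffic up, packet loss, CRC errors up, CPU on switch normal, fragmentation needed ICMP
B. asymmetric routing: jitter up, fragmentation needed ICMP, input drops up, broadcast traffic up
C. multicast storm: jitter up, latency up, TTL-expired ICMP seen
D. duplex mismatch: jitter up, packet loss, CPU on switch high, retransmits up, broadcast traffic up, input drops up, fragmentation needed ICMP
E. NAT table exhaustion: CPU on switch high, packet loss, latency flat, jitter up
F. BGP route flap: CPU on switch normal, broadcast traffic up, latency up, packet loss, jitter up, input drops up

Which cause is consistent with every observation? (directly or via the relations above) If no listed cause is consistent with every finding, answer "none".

none

For each candidate, compare predicted effects to what was observed:
(A) ARP table overflow — latency flat match; fragmentation needed ICMP match; input drops up match; CPU on switch normal match; packet loss match; retransmits up miss; broadcast traffic up match; jitter up match
(B) asymmetric routing — does not account for latency flat, CPU on switch normal, packet loss, retransmits up
(C) multicast storm — latency flat miss; fragmentation needed ICMP miss; input drops up miss; CPU on switch normal miss; packet loss miss; retransmits up miss; broadcast traffic up miss; jitter up match
(D) duplex mismatch — latency flat miss; fragmentation needed ICMP match; input drops up match; CPU on switch normal miss; packet loss match; retransmits up match; broadcast traffic up match; jitter up match
(E) NAT table exhaustion — fails on fragmentation needed ICMP, input drops up, CPU on switch normal, retransmits up, broadcast traffic up (predicts CPU on switch high, not CPU on switch normal)
(F) BGP route flap — fails on latency flat, fragmentation needed ICMP, retransmits up (predicts latency up, not latency flat)
No candidate is consistent with all observations.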